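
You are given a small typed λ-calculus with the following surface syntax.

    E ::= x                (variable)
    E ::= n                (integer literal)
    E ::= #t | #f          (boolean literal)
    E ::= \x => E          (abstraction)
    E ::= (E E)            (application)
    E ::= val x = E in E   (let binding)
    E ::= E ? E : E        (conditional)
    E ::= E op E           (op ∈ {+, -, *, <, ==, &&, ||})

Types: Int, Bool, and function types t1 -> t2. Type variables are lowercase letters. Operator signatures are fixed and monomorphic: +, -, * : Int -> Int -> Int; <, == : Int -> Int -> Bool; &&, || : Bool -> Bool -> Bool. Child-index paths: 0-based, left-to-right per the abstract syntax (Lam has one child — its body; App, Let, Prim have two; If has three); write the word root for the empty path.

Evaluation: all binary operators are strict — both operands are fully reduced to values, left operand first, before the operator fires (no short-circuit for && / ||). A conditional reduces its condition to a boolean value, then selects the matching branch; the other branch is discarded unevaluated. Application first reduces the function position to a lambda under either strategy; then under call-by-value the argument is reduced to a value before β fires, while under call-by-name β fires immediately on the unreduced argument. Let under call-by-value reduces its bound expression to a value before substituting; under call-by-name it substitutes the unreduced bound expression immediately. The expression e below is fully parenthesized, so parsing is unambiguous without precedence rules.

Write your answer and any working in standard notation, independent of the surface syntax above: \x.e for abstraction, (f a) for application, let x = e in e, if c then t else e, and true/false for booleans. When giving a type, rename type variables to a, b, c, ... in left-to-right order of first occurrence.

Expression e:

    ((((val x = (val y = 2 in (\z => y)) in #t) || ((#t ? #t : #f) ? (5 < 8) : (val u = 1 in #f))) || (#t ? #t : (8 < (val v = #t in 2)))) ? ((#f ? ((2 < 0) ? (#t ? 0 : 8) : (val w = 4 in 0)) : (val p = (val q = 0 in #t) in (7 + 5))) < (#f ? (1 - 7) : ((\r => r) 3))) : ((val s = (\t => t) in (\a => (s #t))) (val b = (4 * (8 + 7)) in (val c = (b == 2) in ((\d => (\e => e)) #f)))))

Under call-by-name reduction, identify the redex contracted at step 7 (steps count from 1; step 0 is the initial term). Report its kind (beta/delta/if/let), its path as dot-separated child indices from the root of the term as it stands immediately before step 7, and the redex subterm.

Working:
step 0: (if (((let x = (let y = 2 in (\z.y)) in true) || (if (if true then true else false) then (5 < 8) else (let u = 1 in false))) || (if true then true else (8 < (let v = true in 2)))) then ((if false then (if (2 < 0) then (if true then 0 else 8) else (let w = 4 in 0)) else (let p = (let q = 0 in true) in (7 + 5))) < (if false then (1 - 7) else ((\r.r) 3))) else ((let s = (\t.t) in (\a.(s true))) (let b = (4 * (8 + 7)) in (let c = (b == 2) in ((\d.(\e.e)) false)))))
step 1: [let@0.0.0] (if ((true || (if (if true then true else false) then (5 < 8) else (let u = 1 in false))) || (if true then true else (8 < (let v = true in 2)))) then ((if false then (if (2 < 0) then (if true then 0 else 8) else (let w = 4 in 0)) else (let p = (let q = 0 in true) in (7 + 5))) < (if false then (1 - 7) else ((\r.r) 3))) else ((let s = (\t.t) in (\a.(s true))) (let b = (4 * (8 + 7)) in (let c = (b == 2) in ((\d.(\e.e)) false)))))
step 2: [if@0.0.1.0] (if ((true || (if true then (5 < 8) else (let u = 1 in false))) || (if true then true else (8 < (let v = true in 2)))) then ((if false then (if (2 < 0) then (if true then 0 else 8) else (let w = 4 in 0)) else (let p = (let q = 0 in true) in (7 + 5))) < (if false then (1 - 7) else ((\r.r) 3))) else ((let s = (\t.t) in (\a.(s true))) (let b = (4 * (8 + 7)) in (let c = (b == 2) in ((\d.(\e.e)) false)))))
step 3: [if@0.0.1] (if ((true || (5 < 8)) || (if true then true else (8 < (let v = true in 2)))) then ((if false then (if (2 < 0) then (if true then 0 else 8) else (let w = 4 in 0)) else (let p = (let q = 0 in true) in (7 + 5))) < (if false then (1 - 7) else ((\r.r) 3))) else ((let s = (\t.t) in (\a.(s true))) (let b = (4 * (8 + 7)) in (let c = (b == 2) in ((\d.(\e.e)) false)))))
step 4: [delta@0.0.1] (if ((true || true) || (if true then true else (8 < (let v = true in 2)))) then ((if false then (if (2 < 0) then (if true then 0 else 8) else (let w = 4 in 0)) else (let p = (let q = 0 in true) in (7 + 5))) < (if false then (1 - 7) else ((\r.r) 3))) else ((let s = (\t.t) in (\a.(s true))) (let b = (4 * (8 + 7)) in (let c = (b == 2) in ((\d.(\e.e)) false)))))
step 5: [delta@0.0] (if (true || (if true then true else (8 < (let v = true in 2)))) then ((if false then (if (2 < 0) then (if true then 0 else 8) else (let w = 4 in 0)) else (let p = (let q = 0 in true) in (7 + 5))) < (if false then (1 - 7) else ((\r.r) 3))) else ((let s = (\t.t) in (\a.(s true))) (let b = (4 * (8 + 7)) in (let c = (b == 2) in ((\d.(\e.e)) false)))))
step 6: [if@0.1] (if (true || true) then ((if false then (if (2 < 0) then (if true then 0 else 8) else (let w = 4 in 0)) else (let p = (let q = 0 in true) in (7 + 5))) < (if false then (1 - 7) else ((\r.r) 3))) else ((let s = (\t.t) in (\a.(s true))) (let b = (4 * (8 + 7)) in (let c = (b == 2) in ((\d.(\e.e)) false)))))
step 7: [delta@0] (if true then ((if false then (if (2 < 0) then (if true then 0 else 8) else (let w = 4 in 0)) else (let p = (let q = 0 in true) in (7 + 5))) < (if false then (1 - 7) else ((\r.r) 3))) else ((let s = (\t.t) in (\a.(s true))) (let b = (4 * (8 + 7)) in (let c = (b == 2) in ((\d.(\e.e)) false)))))

Answer: delta at 0 : (true || true)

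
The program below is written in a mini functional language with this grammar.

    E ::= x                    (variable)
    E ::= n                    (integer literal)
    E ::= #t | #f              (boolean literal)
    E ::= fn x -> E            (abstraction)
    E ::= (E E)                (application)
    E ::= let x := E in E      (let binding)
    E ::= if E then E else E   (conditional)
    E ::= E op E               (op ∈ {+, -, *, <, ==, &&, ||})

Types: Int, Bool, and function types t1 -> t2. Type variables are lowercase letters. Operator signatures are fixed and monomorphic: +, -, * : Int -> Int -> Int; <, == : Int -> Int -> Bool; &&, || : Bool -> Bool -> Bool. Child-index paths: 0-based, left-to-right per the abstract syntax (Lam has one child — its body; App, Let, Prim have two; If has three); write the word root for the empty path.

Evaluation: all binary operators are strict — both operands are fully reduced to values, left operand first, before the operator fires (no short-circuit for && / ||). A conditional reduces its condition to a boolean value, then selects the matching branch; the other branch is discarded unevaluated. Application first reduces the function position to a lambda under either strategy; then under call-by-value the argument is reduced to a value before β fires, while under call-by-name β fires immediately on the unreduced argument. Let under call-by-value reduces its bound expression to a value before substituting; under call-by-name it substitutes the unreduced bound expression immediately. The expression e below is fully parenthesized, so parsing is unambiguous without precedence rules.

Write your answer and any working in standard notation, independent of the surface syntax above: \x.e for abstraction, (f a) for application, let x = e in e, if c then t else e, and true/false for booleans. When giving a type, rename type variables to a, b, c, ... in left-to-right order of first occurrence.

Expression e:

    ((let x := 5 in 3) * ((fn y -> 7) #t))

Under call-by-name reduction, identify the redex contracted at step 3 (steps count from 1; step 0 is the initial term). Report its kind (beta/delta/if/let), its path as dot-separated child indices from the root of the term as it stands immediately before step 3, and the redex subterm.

Working:
step 0: ((let x = 5 in 3) * ((\y.7) true))
step 1: [let@0] (3 * ((\y.7) true))
step 2: [beta@1] (3 * 7)
step 3: [delta@root] 21

Answer: delta at root : (3 * 7)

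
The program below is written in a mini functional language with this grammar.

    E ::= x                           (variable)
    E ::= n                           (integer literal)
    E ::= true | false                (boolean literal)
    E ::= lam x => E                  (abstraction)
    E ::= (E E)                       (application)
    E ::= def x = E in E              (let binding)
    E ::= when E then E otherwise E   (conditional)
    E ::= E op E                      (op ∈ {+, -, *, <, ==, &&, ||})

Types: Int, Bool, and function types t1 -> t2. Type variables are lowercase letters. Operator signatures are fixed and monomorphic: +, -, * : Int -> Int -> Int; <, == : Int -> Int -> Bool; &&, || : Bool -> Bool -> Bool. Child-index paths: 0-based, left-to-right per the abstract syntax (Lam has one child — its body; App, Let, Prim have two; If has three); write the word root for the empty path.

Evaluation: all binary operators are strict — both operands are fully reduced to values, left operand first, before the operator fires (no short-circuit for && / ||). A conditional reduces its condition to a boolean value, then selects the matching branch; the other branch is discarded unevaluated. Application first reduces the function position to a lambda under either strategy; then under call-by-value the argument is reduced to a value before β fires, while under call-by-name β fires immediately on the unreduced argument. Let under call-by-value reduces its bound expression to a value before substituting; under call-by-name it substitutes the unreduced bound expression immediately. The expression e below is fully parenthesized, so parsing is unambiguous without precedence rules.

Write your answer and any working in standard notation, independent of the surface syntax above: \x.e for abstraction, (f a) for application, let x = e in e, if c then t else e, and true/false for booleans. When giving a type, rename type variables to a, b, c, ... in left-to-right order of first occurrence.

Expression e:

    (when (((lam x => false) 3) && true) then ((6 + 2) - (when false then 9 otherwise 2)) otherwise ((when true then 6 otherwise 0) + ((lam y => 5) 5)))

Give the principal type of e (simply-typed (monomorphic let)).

Working:
\x._ : a -> Bool
  unify a -> Bool ~ Int -> b
  unify a ~ Int
  unify Bool ~ b
_ _ : Bool
  unify Bool ~ Bool
  unify Bool ~ Bool
  unify Bool ~ Bool
  unify Int ~ Int
  unify Int ~ Int
  unify Int ~ Int
  unify Bool ~ Bool
  unify Int ~ Int
  unify Int ~ Int
  unify Bool ~ Bool
  unify Int ~ Int
  unify Int ~ Int
\y._ : c -> Int
  unify c -> Int ~ Int -> d
  unify c ~ Int
  unify Int ~ d
_ _ : Int
  unify Int ~ Int
  unify Int ~ Int

Answer: Int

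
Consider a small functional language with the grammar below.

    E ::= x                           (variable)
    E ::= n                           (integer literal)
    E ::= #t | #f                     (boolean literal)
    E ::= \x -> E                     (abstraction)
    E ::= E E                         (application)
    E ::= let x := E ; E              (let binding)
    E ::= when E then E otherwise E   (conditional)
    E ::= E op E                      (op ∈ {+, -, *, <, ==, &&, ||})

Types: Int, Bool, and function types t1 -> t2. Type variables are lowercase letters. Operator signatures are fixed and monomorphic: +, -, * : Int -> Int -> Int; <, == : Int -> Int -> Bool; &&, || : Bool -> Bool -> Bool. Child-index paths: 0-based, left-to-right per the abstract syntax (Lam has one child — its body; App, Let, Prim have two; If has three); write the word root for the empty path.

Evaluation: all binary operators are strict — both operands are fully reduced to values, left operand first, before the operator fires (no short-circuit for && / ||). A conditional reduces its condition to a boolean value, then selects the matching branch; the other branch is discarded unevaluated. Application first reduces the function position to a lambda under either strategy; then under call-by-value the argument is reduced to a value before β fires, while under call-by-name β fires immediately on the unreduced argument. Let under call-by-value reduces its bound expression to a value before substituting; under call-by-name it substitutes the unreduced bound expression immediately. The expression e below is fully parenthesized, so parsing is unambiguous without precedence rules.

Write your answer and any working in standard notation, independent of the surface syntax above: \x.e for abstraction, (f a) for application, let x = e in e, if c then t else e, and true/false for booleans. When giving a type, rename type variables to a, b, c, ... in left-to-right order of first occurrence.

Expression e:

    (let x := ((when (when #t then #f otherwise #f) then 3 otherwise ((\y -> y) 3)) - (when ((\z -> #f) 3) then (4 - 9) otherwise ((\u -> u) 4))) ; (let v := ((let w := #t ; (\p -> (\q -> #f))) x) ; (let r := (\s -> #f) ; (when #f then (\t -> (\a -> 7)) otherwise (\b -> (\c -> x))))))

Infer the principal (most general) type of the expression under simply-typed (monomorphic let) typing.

Working:
  unify Bool ~ Bool
  unify Bool ~ Bool
  unify Bool ~ Bool
y : a
\y._ : a -> a
  unify a -> a ~ Int -> b
  unify a ~ Int
  unify Int ~ b
_ _ : Int
  unify Int ~ Int
  unify Int ~ Int
\z._ : c -> Bool
  unify c -> Bool ~ Int -> d
  unify c ~ Int
  unify Bool ~ d
_ _ : Bool
  unify Bool ~ Bool
  unify Int ~ Int
  unify Int ~ Int
u : e
\u._ : e -> e
  unify e -> e ~ Int -> f
  unify e ~ Int
  unify Int ~ f
_ _ : Int
  unify Int ~ Int
  unify Int ~ Int
let x : Int
let w : Bool
\q._ : h -> Bool
\p._ : g -> h -> Bool
x : Int
  unify g -> h -> Bool ~ Int -> i
  unify g ~ Int
  unify h -> Bool ~ i
_ _ : h -> Bool
let v : h -> Bool
\s._ : j -> Bool
let r : j -> Bool
  unify Bool ~ Bool
\a._ : l -> Int
\t._ : k -> l -> Int
x : Int
\c._ : n -> Int
\b._ : m -> n -> Int
  unify k -> l -> Int ~ m -> n -> Int
  unify k ~ m
  unify l -> Int ~ n -> Int
  unify l ~ n
  unify Int ~ Int

Answer: a -> b -> Int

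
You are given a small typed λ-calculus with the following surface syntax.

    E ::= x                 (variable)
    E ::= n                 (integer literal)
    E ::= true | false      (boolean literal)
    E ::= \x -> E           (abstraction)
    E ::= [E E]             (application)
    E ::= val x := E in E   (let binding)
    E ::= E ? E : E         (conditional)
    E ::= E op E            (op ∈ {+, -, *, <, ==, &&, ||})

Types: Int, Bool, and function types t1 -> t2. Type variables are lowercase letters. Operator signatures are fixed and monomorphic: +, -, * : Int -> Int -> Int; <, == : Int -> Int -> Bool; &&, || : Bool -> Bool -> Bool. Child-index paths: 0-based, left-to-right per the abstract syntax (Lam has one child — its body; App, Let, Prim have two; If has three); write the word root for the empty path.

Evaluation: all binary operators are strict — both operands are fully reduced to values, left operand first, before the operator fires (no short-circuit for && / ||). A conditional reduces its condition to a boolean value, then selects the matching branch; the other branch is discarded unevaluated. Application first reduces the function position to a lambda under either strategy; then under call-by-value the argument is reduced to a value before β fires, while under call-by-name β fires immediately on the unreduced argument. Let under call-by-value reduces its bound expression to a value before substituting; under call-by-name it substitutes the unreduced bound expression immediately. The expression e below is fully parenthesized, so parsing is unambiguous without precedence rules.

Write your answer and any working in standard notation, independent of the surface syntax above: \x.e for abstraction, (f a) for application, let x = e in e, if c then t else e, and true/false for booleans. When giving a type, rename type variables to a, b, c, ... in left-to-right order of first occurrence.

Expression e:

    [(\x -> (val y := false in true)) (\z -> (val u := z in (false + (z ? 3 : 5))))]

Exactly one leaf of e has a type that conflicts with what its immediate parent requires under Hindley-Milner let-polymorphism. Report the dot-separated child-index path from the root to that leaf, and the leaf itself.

Answer: 1.0.1.0 : false

Derivation:
let y : Bool
\x._ : a -> Bool
z : b
let u : b
  unify Bool ~ Int
  FAIL: mismatch Bool ~ Int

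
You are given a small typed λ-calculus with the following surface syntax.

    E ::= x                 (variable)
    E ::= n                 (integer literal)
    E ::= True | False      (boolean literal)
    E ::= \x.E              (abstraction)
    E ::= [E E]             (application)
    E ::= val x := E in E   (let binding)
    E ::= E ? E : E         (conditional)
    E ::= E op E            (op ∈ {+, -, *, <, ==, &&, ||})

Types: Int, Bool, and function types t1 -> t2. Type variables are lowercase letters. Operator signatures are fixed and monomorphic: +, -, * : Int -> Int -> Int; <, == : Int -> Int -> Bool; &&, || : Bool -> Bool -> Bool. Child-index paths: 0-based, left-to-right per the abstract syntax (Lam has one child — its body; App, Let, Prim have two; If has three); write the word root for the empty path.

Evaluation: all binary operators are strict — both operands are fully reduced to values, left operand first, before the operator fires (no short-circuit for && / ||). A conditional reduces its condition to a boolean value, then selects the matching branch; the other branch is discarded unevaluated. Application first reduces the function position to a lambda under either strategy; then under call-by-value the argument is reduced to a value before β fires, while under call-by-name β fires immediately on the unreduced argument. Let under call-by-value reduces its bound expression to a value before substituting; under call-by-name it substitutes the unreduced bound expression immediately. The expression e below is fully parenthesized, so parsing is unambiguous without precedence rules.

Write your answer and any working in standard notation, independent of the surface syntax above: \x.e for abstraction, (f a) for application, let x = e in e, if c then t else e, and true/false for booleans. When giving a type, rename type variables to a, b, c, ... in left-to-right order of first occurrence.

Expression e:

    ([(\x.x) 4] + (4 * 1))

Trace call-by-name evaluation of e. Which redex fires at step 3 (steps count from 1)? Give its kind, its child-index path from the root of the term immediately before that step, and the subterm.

Answer: delta at root : (4 + 4)

Working:
step 0: (((\x.x) 4) + (4 * 1))
step 1: [beta@0] (4 + (4 * 1))
step 2: [delta@1] (4 + 4)
step 3: [delta@root] 8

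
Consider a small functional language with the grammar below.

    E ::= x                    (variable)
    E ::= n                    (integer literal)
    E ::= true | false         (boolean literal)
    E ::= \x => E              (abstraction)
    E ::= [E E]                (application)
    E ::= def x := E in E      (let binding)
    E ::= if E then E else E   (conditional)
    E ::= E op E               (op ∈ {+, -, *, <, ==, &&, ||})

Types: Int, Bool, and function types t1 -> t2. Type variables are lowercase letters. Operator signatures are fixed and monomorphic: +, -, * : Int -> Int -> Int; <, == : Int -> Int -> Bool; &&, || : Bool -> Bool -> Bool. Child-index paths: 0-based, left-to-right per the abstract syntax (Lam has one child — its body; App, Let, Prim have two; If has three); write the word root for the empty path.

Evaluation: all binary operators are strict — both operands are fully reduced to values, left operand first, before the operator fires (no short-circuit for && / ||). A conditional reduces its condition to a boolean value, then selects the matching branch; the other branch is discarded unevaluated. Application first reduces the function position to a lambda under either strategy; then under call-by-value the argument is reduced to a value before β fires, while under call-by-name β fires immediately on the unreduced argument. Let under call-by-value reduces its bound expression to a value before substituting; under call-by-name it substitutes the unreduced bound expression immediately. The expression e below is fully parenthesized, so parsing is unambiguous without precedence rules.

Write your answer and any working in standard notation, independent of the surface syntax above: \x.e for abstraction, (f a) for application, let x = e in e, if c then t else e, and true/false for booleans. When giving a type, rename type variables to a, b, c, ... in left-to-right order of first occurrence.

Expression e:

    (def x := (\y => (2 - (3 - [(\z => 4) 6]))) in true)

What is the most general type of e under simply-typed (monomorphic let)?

Working:
  unify Int ~ Int
  unify Int ~ Int
\z._ : b -> Int
  unify b -> Int ~ Int -> c
  unify b ~ Int
  unify Int ~ c
_ _ : Int
  unify Int ~ Int
  unify Int ~ Int
\y._ : a -> Int
let x : a -> Int

Answer: Bool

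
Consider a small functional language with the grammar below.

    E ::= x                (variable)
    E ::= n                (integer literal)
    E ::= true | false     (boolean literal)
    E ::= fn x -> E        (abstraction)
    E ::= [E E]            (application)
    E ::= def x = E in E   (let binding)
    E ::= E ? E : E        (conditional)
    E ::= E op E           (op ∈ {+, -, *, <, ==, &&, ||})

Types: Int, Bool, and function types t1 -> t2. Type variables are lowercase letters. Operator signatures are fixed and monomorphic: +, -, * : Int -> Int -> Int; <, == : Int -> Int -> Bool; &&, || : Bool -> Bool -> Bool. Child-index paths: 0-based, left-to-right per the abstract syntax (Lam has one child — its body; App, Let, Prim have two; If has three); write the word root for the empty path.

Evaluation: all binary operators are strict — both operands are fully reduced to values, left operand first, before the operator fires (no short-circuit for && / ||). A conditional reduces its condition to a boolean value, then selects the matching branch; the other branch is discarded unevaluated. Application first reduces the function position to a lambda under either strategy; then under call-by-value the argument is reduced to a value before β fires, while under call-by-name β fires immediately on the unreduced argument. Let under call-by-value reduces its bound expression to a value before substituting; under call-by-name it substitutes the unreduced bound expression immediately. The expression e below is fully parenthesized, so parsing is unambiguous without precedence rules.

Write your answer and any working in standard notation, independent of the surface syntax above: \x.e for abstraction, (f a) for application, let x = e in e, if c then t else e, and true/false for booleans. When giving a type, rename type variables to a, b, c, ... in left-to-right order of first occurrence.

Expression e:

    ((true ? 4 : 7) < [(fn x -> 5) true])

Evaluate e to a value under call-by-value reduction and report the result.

Answer: true

Trace:
step 0: ((if true then 4 else 7) < ((\x.5) true))
step 1: [if@0] (4 < ((\x.5) true))
step 2: [beta@1] (4 < 5)
step 3: [delta@root] true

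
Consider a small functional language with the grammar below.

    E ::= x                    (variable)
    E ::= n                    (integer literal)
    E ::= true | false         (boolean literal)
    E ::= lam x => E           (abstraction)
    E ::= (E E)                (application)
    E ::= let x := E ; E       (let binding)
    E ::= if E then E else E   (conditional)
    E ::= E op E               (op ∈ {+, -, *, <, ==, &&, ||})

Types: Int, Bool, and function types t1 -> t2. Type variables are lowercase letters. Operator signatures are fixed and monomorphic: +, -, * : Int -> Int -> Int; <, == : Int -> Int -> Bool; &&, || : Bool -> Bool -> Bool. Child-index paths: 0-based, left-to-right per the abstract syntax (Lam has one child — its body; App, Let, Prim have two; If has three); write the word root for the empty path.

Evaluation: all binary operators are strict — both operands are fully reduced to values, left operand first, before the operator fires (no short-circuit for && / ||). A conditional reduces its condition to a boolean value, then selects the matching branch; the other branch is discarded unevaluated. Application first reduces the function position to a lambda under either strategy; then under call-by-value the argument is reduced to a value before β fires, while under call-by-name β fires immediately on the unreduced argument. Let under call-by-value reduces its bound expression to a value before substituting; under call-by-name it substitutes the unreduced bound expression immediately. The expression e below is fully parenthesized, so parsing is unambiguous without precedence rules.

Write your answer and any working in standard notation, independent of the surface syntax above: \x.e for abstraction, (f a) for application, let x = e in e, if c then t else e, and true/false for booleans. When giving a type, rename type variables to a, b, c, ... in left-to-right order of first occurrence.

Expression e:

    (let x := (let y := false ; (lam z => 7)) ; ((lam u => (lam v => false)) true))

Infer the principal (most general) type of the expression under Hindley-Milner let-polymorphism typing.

Derivation:
let y : Bool
\z._ : a -> Int
let x : forall. a -> Int
\v._ : c -> Bool
\u._ : b -> c -> Bool
  unify b -> c -> Bool ~ Bool -> d
  unify b ~ Bool
  unify c -> Bool ~ d
_ _ : c -> Bool

Answer: a -> Bool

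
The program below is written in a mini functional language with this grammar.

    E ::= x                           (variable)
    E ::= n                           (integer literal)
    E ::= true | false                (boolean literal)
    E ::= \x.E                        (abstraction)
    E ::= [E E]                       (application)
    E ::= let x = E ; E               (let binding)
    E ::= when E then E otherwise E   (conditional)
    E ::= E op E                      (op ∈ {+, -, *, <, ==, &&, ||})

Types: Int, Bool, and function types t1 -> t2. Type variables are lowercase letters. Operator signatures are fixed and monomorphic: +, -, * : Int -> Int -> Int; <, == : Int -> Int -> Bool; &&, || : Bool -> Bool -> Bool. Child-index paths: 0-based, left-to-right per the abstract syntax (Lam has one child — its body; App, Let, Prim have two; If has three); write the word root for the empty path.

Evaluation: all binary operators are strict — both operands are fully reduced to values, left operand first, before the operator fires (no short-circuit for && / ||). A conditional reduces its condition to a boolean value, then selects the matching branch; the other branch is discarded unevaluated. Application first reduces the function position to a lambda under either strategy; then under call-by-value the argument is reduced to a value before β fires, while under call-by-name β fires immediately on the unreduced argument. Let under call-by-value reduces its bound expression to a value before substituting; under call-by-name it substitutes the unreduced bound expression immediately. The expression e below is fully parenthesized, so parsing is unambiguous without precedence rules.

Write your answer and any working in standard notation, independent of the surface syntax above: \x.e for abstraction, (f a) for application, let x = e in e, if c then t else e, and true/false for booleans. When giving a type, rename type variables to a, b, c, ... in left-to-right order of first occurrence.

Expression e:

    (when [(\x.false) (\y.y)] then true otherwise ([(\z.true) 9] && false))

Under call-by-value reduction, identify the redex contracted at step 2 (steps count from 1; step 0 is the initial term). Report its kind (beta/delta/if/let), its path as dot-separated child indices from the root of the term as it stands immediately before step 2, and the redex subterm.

Working:
step 0: (if ((\x.false) (\y.y)) then true else (((\z.true) 9) && false))
step 1: [beta@0] (if false then true else (((\z.true) 9) && false))
step 2: [if@root] (((\z.true) 9) && false)

Answer: if at root : (if false then true else (((\z.true) 9) && false))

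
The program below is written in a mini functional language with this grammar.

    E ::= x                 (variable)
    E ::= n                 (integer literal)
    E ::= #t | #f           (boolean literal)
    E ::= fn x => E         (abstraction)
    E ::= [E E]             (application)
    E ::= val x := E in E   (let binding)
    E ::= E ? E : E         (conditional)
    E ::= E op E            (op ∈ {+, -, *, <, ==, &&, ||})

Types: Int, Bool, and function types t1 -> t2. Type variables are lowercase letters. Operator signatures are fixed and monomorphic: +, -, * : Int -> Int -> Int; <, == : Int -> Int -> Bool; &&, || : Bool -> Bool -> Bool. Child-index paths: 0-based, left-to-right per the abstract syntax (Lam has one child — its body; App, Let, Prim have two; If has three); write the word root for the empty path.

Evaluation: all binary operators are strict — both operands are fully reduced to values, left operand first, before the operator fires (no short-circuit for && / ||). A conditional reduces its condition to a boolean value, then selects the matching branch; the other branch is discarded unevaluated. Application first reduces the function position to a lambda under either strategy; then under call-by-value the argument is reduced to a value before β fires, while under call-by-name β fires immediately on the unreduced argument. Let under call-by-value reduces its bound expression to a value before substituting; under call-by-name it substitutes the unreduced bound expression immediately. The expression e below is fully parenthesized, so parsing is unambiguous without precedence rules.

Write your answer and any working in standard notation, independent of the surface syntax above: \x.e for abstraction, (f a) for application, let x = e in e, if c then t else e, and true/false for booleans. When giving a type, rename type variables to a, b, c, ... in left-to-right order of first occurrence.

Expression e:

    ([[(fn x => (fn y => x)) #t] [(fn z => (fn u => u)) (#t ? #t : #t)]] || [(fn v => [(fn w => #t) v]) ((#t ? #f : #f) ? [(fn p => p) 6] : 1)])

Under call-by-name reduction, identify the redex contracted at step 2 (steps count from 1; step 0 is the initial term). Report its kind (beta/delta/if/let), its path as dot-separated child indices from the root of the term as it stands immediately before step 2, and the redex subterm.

Working:
step 0: ((((\x.(\y.x)) true) ((\z.(\u.u)) (if true then true else true))) || ((\v.((\w.true) v)) (if (if true then false else false) then ((\p.p) 6) else 1)))
step 1: [beta@0.0] (((\y.true) ((\z.(\u.u)) (if true then true else true))) || ((\v.((\w.true) v)) (if (if true then false else false) then ((\p.p) 6) else 1)))
step 2: [beta@0] (true || ((\v.((\w.true) v)) (if (if true then false else false) then ((\p.p) 6) else 1)))

Answer: beta at 0 : ((\y.true) ((\z.(\u.u)) (if true then true else true)))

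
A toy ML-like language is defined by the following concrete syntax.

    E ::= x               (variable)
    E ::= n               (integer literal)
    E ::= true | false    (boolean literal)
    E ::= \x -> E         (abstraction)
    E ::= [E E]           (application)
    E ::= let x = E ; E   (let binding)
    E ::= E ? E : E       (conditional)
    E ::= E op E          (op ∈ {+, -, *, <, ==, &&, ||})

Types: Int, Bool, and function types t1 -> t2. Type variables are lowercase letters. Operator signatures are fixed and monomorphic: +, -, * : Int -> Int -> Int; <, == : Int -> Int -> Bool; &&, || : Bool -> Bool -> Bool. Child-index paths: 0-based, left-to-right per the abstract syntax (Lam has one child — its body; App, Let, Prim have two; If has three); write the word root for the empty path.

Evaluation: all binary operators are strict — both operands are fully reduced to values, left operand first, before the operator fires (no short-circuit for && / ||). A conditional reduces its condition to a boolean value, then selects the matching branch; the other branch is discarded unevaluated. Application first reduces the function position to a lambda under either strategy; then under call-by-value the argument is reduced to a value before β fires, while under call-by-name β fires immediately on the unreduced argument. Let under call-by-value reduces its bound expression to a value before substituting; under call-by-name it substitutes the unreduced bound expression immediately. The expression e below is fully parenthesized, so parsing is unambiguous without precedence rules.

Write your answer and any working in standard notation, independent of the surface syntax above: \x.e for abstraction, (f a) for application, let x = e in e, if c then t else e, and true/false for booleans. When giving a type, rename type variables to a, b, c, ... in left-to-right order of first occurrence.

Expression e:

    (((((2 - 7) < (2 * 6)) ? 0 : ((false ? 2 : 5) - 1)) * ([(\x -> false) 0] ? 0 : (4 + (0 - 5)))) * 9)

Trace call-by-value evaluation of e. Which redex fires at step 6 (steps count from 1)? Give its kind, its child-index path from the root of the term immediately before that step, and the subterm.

Answer: if at 0.1 : (if false then 0 else (4 + (0 - 5)))

Derivation:
step 0: (((if ((2 - 7) < (2 * 6)) then 0 else ((if false then 2 else 5) - 1)) * (if ((\x.false) 0) then 0 else (4 + (0 - 5)))) * 9)
step 1: [delta@0.0.0.0] (((if (-5 < (2 * 6)) then 0 else ((if false then 2 else 5) - 1)) * (if ((\x.false) 0) then 0 else (4 + (0 - 5)))) * 9)
step 2: [delta@0.0.0.1] (((if (-5 < 12) then 0 else ((if false then 2 else 5) - 1)) * (if ((\x.false) 0) then 0 else (4 + (0 - 5)))) * 9)
step 3: [delta@0.0.0] (((if true then 0 else ((if false then 2 else 5) - 1)) * (if ((\x.false) 0) then 0 else (4 + (0 - 5)))) * 9)
step 4: [if@0.0] ((0 * (if ((\x.false) 0) then 0 else (4 + (0 - 5)))) * 9)
step 5: [beta@0.1.0] ((0 * (if false then 0 else (4 + (0 - 5)))) * 9)
step 6: [if@0.1] ((0 * (4 + (0 - 5))) * 9)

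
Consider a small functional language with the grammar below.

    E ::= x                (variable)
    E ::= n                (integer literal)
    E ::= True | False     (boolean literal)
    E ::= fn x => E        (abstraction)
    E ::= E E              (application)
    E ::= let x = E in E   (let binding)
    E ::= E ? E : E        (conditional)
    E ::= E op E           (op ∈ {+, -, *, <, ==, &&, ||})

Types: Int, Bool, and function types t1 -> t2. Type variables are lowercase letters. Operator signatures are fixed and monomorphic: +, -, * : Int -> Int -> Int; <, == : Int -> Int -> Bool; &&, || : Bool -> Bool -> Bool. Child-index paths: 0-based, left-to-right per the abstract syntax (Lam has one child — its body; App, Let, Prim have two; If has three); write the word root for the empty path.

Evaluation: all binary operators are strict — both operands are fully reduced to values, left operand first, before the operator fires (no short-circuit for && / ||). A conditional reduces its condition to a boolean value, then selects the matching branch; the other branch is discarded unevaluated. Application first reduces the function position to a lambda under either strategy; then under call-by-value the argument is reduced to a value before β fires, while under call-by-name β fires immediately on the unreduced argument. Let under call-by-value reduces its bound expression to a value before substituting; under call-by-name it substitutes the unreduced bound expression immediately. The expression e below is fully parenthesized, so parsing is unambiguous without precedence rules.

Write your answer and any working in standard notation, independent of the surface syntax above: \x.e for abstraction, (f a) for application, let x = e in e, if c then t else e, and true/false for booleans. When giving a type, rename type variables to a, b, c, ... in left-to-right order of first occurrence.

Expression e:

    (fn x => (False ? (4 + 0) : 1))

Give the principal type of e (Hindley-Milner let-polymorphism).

Answer: a -> Int

Working:
  unify Bool ~ Bool
  unify Int ~ Int
  unify Int ~ Int
  unify Int ~ Int
\x._ : a -> Int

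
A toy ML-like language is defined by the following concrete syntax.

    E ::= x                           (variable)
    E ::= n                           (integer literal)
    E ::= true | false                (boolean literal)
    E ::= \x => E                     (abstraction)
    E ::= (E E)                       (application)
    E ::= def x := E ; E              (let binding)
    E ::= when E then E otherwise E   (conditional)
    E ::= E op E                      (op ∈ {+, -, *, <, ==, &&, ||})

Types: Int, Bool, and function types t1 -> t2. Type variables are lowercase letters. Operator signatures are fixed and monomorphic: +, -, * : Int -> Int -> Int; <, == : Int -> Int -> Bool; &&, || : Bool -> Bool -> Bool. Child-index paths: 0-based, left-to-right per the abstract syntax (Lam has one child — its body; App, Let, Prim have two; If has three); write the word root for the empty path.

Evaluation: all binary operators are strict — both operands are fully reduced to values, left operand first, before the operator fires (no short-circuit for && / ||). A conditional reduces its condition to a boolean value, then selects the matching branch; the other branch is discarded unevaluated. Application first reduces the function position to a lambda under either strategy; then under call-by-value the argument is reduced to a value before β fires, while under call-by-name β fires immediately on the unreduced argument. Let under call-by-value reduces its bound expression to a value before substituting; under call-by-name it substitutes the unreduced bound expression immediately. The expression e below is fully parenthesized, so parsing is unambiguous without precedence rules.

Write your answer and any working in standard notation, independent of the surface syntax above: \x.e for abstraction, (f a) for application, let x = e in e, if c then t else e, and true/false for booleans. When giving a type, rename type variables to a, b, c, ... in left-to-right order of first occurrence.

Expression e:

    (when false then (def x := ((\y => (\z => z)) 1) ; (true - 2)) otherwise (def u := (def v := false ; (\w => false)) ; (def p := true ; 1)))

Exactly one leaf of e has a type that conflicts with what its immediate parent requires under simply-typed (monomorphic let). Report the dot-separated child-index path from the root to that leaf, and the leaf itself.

Derivation:
  unify Bool ~ Bool
z : b
\z._ : b -> b
\y._ : a -> b -> b
  unify a -> b -> b ~ Int -> c
  unify a ~ Int
  unify b -> b ~ c
_ _ : b -> b
let x : b -> b
  unify Bool ~ Int
  FAIL: mismatch Bool ~ Int

Answer: 1.1.0 : true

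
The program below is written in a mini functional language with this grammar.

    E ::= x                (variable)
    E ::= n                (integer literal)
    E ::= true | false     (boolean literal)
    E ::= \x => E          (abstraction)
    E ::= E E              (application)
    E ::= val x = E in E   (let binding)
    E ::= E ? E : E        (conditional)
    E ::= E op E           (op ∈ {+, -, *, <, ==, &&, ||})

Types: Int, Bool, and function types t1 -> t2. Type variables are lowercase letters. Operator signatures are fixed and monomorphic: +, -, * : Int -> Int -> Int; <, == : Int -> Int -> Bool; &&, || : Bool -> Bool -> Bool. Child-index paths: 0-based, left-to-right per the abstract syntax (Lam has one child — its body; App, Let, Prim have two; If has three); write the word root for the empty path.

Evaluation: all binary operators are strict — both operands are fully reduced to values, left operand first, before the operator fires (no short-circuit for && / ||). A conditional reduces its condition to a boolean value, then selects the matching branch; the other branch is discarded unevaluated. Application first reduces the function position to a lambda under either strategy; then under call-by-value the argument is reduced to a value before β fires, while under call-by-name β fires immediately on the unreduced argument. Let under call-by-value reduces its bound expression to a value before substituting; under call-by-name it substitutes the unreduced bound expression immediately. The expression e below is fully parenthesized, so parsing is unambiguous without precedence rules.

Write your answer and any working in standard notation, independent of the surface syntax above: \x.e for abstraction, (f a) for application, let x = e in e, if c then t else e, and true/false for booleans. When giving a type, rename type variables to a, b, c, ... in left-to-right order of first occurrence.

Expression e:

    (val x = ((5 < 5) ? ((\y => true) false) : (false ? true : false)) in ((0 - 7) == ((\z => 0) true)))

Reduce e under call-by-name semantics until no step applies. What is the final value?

Working:
step 0: (let x = (if (5 < 5) then ((\y.true) false) else (if false then true else false)) in ((0 - 7) == ((\z.0) true)))
step 1: [let@root] ((0 - 7) == ((\z.0) true))
step 2: [delta@0] (-7 == ((\z.0) true))
step 3: [beta@1] (-7 == 0)
step 4: [delta@root] false

Answer: false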